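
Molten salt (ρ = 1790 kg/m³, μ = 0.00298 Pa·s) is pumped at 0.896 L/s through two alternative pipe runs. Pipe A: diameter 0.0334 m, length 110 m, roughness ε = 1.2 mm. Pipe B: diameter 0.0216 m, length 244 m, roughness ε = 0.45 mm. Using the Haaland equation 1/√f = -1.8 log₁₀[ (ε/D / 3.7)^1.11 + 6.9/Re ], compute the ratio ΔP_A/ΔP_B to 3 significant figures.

ΔP_A/ΔP_B ≈ 0.0636

Pipe A: V = Q/A = 0.000896/0.0008762 = 1.023 m/s; Re = 2.052e+04; ε/D = 0.0359; Haaland → f = 0.0632; ΔP_A = f(L/D)(ρV²/2) = 1.948e+05 Pa.
Pipe B: V = Q/A = 0.000896/0.0003664 = 2.445 m/s; Re = 3.172e+04; ε/D = 0.0208; Haaland → f = 0.05066; ΔP_B = f(L/D)(ρV²/2) = 3.063e+06 Pa.
ΔP_A/ΔP_B = 1.948e+05/3.063e+06 = 0.0636.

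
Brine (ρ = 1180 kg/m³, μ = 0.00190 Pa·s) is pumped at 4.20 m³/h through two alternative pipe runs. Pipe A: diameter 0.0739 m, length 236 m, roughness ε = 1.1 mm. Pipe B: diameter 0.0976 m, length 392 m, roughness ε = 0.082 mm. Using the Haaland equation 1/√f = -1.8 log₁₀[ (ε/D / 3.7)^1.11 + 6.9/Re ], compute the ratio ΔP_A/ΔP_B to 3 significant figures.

Pipe A: V = Q/A = 0.001167/0.004289 = 0.272 m/s; Re = 1.248e+04; ε/D = 0.0149; Haaland → f = 0.04705; ΔP_A = f(L/D)(ρV²/2) = 6558 Pa.
Pipe B: V = Q/A = 0.001167/0.007482 = 0.1559 m/s; Re = 9452; ε/D = 0.00084; Haaland → f = 0.03241; ΔP_B = f(L/D)(ρV²/2) = 1867 Pa.
ΔP_A/ΔP_B = 6558/1867 = 3.51.

ΔP_A/ΔP_B ≈ 3.51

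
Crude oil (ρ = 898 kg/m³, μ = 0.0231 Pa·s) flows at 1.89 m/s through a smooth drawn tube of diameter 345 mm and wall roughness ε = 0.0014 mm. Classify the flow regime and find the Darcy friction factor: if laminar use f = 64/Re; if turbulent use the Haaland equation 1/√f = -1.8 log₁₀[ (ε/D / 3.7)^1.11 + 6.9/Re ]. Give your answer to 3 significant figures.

f ≈ 0.0243

Re = ρVD/μ = 898·1.89·0.345/0.0231 = 2.535e+04.
Re > 4000 → turbulent. ε/D = 1.4e-06/0.345 = 4.06e-06; Haaland: 1/√f = -1.8 log₁₀[2.42e-07 + 0.000272] = 6.416, so f = 0.02429.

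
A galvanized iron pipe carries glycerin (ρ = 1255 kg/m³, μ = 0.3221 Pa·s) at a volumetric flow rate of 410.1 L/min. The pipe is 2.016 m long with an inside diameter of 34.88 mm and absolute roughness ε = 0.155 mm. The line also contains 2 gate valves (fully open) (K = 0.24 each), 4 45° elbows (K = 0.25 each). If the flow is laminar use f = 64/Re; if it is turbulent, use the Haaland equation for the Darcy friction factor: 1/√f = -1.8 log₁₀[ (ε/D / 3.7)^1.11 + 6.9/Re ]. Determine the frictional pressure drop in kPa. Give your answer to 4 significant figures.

Q = 410.1 L/min = 410.1/60000 = 0.006835 m³/s.
Cross-sectional area A = πD²/4 = π(0.03488)²/4 = 0.0009555 m²; mean velocity V = Q/A = 0.006835/0.0009555 = 7.153 m/s.
Reynolds number Re = ρVD/μ = 1255 · 7.153 · 0.03488 / 0.322 = 972.1.
Re < 2300 → laminar flow, so f = 64/Re = 64/972.1 = 0.06583 (the turbulent correlation is not needed).
Total minor-loss coefficient ΣK = 2·0.24 + 4·0.25 = 1.48.
ΔP = [f·L/D + ΣK]·(ρV²/2) = [0.06583·2.016/0.03488 + 1.48]·(1255·7.153²/2) = [3.805 + 1.48]·3.211e+04 = 1.697e+05 Pa.
ΔP = 1.697e+05 Pa = 169.7 kPa.

ΔP ≈ 169.7 kPa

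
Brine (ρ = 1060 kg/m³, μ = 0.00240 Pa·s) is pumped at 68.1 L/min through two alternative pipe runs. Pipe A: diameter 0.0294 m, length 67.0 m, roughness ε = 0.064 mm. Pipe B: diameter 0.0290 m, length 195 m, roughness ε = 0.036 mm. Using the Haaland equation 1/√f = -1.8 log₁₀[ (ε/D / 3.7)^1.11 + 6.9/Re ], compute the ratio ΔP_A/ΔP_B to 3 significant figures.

ΔP_A/ΔP_B ≈ 0.342

Pipe A: V = Q/A = 0.001135/0.0006789 = 1.672 m/s; Re = 2.171e+04; ε/D = 0.00218; Haaland → f = 0.02943; ΔP_A = f(L/D)(ρV²/2) = 9.936e+04 Pa.
Pipe B: V = Q/A = 0.001135/0.0006605 = 1.718 m/s; Re = 2.201e+04; ε/D = 0.00124; Haaland → f = 0.0276; ΔP_B = f(L/D)(ρV²/2) = 2.904e+05 Pa.
ΔP_A/ΔP_B = 9.936e+04/2.904e+05 = 0.342.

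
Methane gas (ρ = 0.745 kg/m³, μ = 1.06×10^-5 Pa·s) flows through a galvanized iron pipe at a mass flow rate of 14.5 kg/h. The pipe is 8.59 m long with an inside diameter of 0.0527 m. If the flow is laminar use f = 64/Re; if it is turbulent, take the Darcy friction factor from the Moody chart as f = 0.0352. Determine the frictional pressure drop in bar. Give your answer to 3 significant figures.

ΔP ≈ 1.31×10^-4 bar

ṁ = 14.5 kg/h = 14.5/3600 = 0.004028 kg/s.
A = πD²/4 = π(0.0527)²/4 = 0.002181 m²; mean velocity V = ṁ/(ρA) = 0.004028/(0.745 · 0.002181) = 2.479 m/s.
Reynolds number Re = ρVD/μ = 0.745 · 2.479 · 0.0527 / 1.06e-05 = 9180.
Re > 4000 → turbulent; use the Moody-chart value f = 0.0352.
Darcy-Weisbach: ΔP = f(L/D)(ρV²/2) = 0.0352·(8.59/0.0527)·(0.745·2.479²/2) = 0.0352·163·2.288 = 13.13 Pa.
ΔP = 13.13 Pa = 1.31×10^-4 bar.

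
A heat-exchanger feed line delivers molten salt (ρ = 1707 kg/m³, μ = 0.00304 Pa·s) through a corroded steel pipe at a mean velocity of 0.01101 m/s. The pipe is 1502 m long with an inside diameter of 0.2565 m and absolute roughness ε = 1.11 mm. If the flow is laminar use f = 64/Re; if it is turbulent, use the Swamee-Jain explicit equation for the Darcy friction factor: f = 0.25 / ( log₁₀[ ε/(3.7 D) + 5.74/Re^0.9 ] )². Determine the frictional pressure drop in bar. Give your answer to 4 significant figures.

Reynolds number Re = ρVD/μ = 1707 · 0.01101 · 0.2565 / 0.00304 = 1586.
Re < 2300 → laminar flow, so f = 64/Re = 64/1586 = 0.04036 (the turbulent correlation is not needed).
Darcy-Weisbach: ΔP = f(L/D)(ρV²/2) = 0.04036·(1502/0.2565)·(1707·0.01101²/2) = 0.04036·5856·0.1035 = 24.45 Pa.
ΔP = 24.45 Pa = 2.445×10^-4 bar.

ΔP ≈ 2.445×10^-4 bar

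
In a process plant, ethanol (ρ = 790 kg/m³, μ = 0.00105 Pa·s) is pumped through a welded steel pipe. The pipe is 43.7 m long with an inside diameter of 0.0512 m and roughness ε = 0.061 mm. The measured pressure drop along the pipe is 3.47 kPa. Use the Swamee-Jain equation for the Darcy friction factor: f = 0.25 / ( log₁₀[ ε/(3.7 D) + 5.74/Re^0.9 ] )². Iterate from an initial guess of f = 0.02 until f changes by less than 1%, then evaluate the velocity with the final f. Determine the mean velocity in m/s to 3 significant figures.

Rearranging Darcy-Weisbach: V = √(2·ΔP·D/(f·L·ρ)). With ε/D = 6.1e-05/0.0512 = 0.00119, iterate starting from f = 0.02:
  f = 0.02 → V = √(2·3470·0.0512/(0.02·43.7·790)) = 0.7174 m/s; Re = ρVD/μ = 2.763e+04; f → 0.02695
  f = 0.02695 → V = 0.618 m/s; Re = 2.381e+04; f → 0.02764
  f = 0.02764 → V = 0.6103 m/s; Re = 2.351e+04; f → 0.0277
Converged (Δf/f < 1%). With the final f = 0.0277: V = √(2·3470·0.0512/(0.0277·43.7·790)) = 0.6096 m/s.

V ≈ 0.610 m/s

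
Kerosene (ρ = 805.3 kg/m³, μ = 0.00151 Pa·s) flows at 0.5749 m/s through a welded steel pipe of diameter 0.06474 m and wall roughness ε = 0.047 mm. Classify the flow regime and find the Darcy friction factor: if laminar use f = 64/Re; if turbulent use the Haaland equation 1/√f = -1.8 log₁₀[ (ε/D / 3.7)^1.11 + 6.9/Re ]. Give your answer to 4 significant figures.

f ≈ 0.02714

Re = ρVD/μ = 805.3·0.5749·0.06474/0.00151 = 1.985e+04.
Re > 4000 → turbulent. ε/D = 4.7e-05/0.06474 = 0.000726; Haaland: 1/√f = -1.8 log₁₀[7.67e-05 + 0.000348] = 6.07, so f = 0.02714.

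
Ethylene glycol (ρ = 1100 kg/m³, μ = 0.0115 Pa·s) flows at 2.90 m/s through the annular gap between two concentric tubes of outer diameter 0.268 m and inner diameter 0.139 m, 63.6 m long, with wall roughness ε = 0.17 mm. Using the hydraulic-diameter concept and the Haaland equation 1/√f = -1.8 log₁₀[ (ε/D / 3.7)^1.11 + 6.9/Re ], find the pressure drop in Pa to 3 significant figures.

Hydraulic diameter D_h = 4A/P = D_o - D_i = 0.268 - 0.139 = 0.129 m.
Re = ρVD_h/μ = 1100·2.9·0.129/0.0115 = 3.578e+04.
ε/D_h = 0.00017/0.129 = 0.00132; Haaland gives 1/√f = -1.8 log₁₀[0.000149+0.000193] = 6.24, so f = 0.02568.
ΔP = f(L/D_h)(ρV²/2) = 0.02568·63.6/0.129·4626 = 5.857e+04 Pa.

ΔP ≈ 58600 Pa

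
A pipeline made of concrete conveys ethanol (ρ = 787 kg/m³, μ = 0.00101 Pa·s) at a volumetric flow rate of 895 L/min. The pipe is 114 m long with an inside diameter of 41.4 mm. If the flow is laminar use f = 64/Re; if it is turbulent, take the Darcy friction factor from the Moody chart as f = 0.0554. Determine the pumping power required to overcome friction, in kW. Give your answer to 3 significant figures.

P ≈ 110 kW

Q = 895 L/min = 895/60000 = 0.01492 m³/s.
Cross-sectional area A = πD²/4 = π(0.0414)²/4 = 0.001346 m²; mean velocity V = Q/A = 0.01492/0.001346 = 11.08 m/s.
Reynolds number Re = ρVD/μ = 787 · 11.08 · 0.0414 / 0.00101 = 3.575e+05.
Re > 4000 → turbulent; use the Moody-chart value f = 0.0554.
Darcy-Weisbach: ΔP = f(L/D)(ρV²/2) = 0.0554·(114/0.0414)·(787·11.08²/2) = 0.0554·2754·4.832e+04 = 7.371e+06 Pa.
Pumping power P = QΔP = 0.01492·7.371e+06 = 109900 W = 110 kW.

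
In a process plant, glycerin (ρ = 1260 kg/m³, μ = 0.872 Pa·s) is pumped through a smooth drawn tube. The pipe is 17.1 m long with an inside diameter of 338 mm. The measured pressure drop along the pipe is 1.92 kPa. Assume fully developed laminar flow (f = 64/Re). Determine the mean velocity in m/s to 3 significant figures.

V ≈ 0.460 m/s

For laminar flow, f = 64/Re with Re = ρVD/μ, so Darcy-Weisbach reduces to ΔP = 32μLV/D². Solving for V: V = ΔP·D²/(32μL) = 1920·(0.338)²/(32·0.872·17.1) = 0.4597 m/s.
Check: Re = ρVD/μ = 1260·0.4597·0.338/0.872 = 224.5 < 2300, so the laminar assumption holds.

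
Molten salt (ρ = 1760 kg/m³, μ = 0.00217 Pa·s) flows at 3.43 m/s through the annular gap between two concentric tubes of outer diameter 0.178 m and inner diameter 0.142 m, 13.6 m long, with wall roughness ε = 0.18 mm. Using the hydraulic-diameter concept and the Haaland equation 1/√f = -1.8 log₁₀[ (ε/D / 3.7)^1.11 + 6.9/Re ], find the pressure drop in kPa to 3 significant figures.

ΔP ≈ 122 kPa

Hydraulic diameter D_h = 4A/P = D_o - D_i = 0.178 - 0.142 = 0.036 m.
Re = ρVD_h/μ = 1760·3.43·0.036/0.00217 = 1.001e+05.
ε/D_h = 0.00018/0.036 = 0.005; Haaland gives 1/√f = -1.8 log₁₀[0.000653+6.89e-05] = 5.654, so f = 0.03128.
ΔP = f(L/D_h)(ρV²/2) = 0.03128·13.6/0.036·1.035e+04 = 1.223e+05 Pa.
ΔP = 122 kPa.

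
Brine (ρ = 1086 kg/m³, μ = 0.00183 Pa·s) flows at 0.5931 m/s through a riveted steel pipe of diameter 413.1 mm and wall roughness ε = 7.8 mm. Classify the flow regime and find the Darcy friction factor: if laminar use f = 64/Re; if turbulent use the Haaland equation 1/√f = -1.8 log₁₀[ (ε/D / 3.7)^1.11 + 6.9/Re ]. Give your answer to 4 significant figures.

f ≈ 0.04795

Re = ρVD/μ = 1086·0.5931·0.4131/0.00183 = 1.454e+05.
Re > 4000 → turbulent. ε/D = 0.0078/0.4131 = 0.0189; Haaland: 1/√f = -1.8 log₁₀[0.00286 + 4.75e-05] = 4.567, so f = 0.04795.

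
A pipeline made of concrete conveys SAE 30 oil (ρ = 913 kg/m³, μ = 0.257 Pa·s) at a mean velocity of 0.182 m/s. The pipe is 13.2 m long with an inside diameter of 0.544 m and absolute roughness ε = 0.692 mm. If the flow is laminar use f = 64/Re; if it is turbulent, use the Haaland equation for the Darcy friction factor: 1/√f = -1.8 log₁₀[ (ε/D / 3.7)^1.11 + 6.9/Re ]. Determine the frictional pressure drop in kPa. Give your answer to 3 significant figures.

Reynolds number Re = ρVD/μ = 913 · 0.182 · 0.544 / 0.257 = 351.7.
Re < 2300 → laminar flow, so f = 64/Re = 64/351.7 = 0.182 (the turbulent correlation is not needed).
Darcy-Weisbach: ΔP = f(L/D)(ρV²/2) = 0.182·(13.2/0.544)·(913·0.182²/2) = 0.182·24.26·15.12 = 66.76 Pa.
ΔP = 66.76 Pa = 0.0668 kPa.

ΔP ≈ 0.0668 kPa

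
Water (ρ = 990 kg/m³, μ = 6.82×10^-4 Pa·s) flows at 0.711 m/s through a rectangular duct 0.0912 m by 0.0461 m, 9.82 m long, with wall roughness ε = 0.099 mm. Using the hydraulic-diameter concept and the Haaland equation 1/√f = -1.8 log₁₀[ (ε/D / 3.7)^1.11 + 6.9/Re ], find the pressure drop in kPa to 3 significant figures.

Hydraulic diameter D_h = 4A/P = 4·(0.0912·0.0461)/(2·(0.0912+0.0461)) = 0.01682/0.2746 = 0.06124 m.
Re = ρVD_h/μ = 990·0.711·0.06124/0.000682 = 6.321e+04.
ε/D_h = 9.9e-05/0.06124 = 0.00162; Haaland gives 1/√f = -1.8 log₁₀[0.000187+0.000109] = 6.352, so f = 0.02478.
ΔP = f(L/D_h)(ρV²/2) = 0.02478·9.82/0.06124·250.2 = 994.3 Pa.
ΔP = 0.994 kPa.

ΔP ≈ 0.994 kPa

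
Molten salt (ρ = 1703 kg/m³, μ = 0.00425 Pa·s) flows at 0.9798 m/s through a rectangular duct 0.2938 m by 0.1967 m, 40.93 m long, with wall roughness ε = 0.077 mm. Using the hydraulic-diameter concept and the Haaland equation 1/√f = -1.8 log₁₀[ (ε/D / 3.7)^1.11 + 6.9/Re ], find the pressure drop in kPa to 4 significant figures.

Hydraulic diameter D_h = 4A/P = 4·(0.2938·0.1967)/(2·(0.2938+0.1967)) = 0.2312/0.981 = 0.2356 m.
Re = ρVD_h/μ = 1703·0.9798·0.2356/0.00425 = 9.251e+04.
ε/D_h = 7.7e-05/0.2356 = 0.000327; Haaland gives 1/√f = -1.8 log₁₀[3.16e-05+7.46e-05] = 7.153, so f = 0.01955.
ΔP = f(L/D_h)(ρV²/2) = 0.01955·40.93/0.2356·817.4 = 2775 Pa.
ΔP = 2.775 kPa.

ΔP ≈ 2.775 kPa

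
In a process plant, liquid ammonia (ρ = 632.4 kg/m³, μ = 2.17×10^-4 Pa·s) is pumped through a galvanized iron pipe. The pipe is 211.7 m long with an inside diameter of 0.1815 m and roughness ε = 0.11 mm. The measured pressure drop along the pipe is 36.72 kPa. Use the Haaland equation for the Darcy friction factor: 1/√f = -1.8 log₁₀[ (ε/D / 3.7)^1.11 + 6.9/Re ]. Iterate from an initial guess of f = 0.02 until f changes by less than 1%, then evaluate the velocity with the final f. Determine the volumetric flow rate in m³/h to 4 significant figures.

Rearranging Darcy-Weisbach: V = √(2·ΔP·D/(f·L·ρ)). With ε/D = 0.00011/0.1815 = 0.000606, iterate starting from f = 0.02:
  f = 0.02 → V = √(2·3.672e+04·0.1815/(0.02·211.7·632.4)) = 2.231 m/s; Re = ρVD/μ = 1.18e+06; f → 0.01781
  f = 0.01781 → V = 2.365 m/s; Re = 1.251e+06; f → 0.01779
Converged (Δf/f < 1%). With the final f = 0.01779: V = √(2·3.672e+04·0.1815/(0.01779·211.7·632.4)) = 2.366 m/s.
Q = V·A = 2.366·(π/4·0.1815²) = 0.06121 m³/s = 220.4 m³/h.

Q ≈ 220.4 m³/h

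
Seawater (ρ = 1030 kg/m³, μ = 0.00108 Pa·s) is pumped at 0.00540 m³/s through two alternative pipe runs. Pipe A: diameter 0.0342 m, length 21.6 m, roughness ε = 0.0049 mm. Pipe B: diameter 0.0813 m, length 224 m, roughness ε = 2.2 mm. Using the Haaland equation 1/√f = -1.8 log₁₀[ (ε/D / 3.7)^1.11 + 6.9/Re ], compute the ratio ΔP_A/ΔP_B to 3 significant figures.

ΔP_A/ΔP_B ≈ 2.20

Pipe A: V = Q/A = 0.0054/0.0009186 = 5.878 m/s; Re = 1.917e+05; ε/D = 0.000143; Haaland → f = 0.01659; ΔP_A = f(L/D)(ρV²/2) = 1.865e+05 Pa.
Pipe B: V = Q/A = 0.0054/0.005191 = 1.04 m/s; Re = 8.065e+04; ε/D = 0.0271; Haaland → f = 0.05531; ΔP_B = f(L/D)(ρV²/2) = 8.493e+04 Pa.
ΔP_A/ΔP_B = 1.865e+05/8.493e+04 = 2.20.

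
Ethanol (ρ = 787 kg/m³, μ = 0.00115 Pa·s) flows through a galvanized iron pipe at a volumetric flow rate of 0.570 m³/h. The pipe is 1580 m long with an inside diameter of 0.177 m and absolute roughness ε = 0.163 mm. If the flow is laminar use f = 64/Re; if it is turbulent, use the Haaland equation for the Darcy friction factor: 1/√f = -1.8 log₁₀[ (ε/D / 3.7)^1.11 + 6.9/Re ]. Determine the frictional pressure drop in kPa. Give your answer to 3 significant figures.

Q = 0.570 m³/h = 0.570/3600 = 0.0001583 m³/s.
Cross-sectional area A = πD²/4 = π(0.177)²/4 = 0.02461 m²; mean velocity V = Q/A = 0.0001583/0.02461 = 0.006435 m/s.
Reynolds number Re = ρVD/μ = 787 · 0.006435 · 0.177 / 0.00115 = 779.4.
Re < 2300 → laminar flow, so f = 64/Re = 64/779.4 = 0.08211 (the turbulent correlation is not needed).
Darcy-Weisbach: ΔP = f(L/D)(ρV²/2) = 0.08211·(1580/0.177)·(787·0.006435²/2) = 0.08211·8927·0.01629 = 11.94 Pa.
ΔP = 11.94 Pa = 0.0119 kPa.

ΔP ≈ 0.0119 kPa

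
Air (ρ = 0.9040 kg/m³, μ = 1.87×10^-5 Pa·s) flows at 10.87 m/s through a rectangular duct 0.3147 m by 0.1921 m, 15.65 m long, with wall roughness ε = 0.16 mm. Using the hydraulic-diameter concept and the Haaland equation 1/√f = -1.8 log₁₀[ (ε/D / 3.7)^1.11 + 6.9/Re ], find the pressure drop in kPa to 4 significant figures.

ΔP ≈ 0.07102 kPa

Hydraulic diameter D_h = 4A/P = 4·(0.3147·0.1921)/(2·(0.3147+0.1921)) = 0.2418/1.014 = 0.2386 m.
Re = ρVD_h/μ = 0.904·10.87·0.2386/1.87e-05 = 1.254e+05.
ε/D_h = 0.00016/0.2386 = 0.000671; Haaland gives 1/√f = -1.8 log₁₀[7.03e-05+5.5e-05] = 7.024, so f = 0.02027.
ΔP = f(L/D_h)(ρV²/2) = 0.02027·15.65/0.2386·53.41 = 71.02 Pa.
ΔP = 0.07102 kPa.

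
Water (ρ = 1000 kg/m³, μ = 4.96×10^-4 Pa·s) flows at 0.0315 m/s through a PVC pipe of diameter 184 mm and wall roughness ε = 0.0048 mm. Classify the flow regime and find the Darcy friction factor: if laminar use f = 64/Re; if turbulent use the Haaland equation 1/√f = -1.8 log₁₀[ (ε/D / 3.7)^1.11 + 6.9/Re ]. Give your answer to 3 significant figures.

f ≈ 0.0296

Re = ρVD/μ = 1000·0.0315·0.184/0.000496 = 1.169e+04.
Re > 4000 → turbulent. ε/D = 4.8e-06/0.184 = 2.61e-05; Haaland: 1/√f = -1.8 log₁₀[1.91e-06 + 0.00059] = 5.809, so f = 0.02963.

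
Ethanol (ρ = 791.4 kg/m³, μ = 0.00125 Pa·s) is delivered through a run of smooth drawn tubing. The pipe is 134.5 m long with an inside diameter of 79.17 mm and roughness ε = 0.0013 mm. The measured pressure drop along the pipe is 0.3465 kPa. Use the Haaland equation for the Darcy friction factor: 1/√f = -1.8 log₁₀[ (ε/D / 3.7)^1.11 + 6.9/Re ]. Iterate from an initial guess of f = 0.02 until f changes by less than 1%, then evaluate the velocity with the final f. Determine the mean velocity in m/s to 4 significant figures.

V ≈ 0.1202 m/s

Rearranging Darcy-Weisbach: V = √(2·ΔP·D/(f·L·ρ)). With ε/D = 1.3e-06/0.07917 = 1.64e-05, iterate starting from f = 0.02:
  f = 0.02 → V = √(2·346.5·0.07917/(0.02·134.5·791.4)) = 0.1605 m/s; Re = ρVD/μ = 8047; f → 0.03283
  f = 0.03283 → V = 0.1253 m/s; Re = 6281; f → 0.03526
  f = 0.03526 → V = 0.1209 m/s; Re = 6061; f → 0.03563
  f = 0.03563 → V = 0.1203 m/s; Re = 6029; f → 0.03568
Converged (Δf/f < 1%). With the final f = 0.03568: V = √(2·346.5·0.07917/(0.03568·134.5·791.4)) = 0.1202 m/s.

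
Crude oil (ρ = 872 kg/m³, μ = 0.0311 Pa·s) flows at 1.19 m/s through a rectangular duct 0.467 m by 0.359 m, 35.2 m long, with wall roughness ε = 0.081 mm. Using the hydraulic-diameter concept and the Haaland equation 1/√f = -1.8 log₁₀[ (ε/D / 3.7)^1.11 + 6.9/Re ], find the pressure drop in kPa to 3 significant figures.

ΔP ≈ 1.54 kPa

Hydraulic diameter D_h = 4A/P = 4·(0.467·0.359)/(2·(0.467+0.359)) = 0.6706/1.652 = 0.4059 m.
Re = ρVD_h/μ = 872·1.19·0.4059/0.0311 = 1.354e+04.
ε/D_h = 8.1e-05/0.4059 = 0.0002; Haaland gives 1/√f = -1.8 log₁₀[1.83e-05+0.000509] = 5.9, so f = 0.02873.
ΔP = f(L/D_h)(ρV²/2) = 0.02873·35.2/0.4059·617.4 = 1538 Pa.
ΔP = 1.54 kPa.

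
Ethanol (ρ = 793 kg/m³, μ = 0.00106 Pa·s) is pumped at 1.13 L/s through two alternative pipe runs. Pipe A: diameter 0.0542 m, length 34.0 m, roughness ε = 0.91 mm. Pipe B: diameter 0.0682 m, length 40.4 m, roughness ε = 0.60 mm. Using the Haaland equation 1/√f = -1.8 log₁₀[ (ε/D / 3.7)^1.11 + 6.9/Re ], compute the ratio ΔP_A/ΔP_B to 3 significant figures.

ΔP_A/ΔP_B ≈ 3.17

Pipe A: V = Q/A = 0.00113/0.002307 = 0.4898 m/s; Re = 1.986e+04; ε/D = 0.0168; Haaland → f = 0.04767; ΔP_A = f(L/D)(ρV²/2) = 2844 Pa.
Pipe B: V = Q/A = 0.00113/0.003653 = 0.3093 m/s; Re = 1.578e+04; ε/D = 0.0088; Haaland → f = 0.03994; ΔP_B = f(L/D)(ρV²/2) = 897.7 Pa.
ΔP_A/ΔP_B = 2844/897.7 = 3.17.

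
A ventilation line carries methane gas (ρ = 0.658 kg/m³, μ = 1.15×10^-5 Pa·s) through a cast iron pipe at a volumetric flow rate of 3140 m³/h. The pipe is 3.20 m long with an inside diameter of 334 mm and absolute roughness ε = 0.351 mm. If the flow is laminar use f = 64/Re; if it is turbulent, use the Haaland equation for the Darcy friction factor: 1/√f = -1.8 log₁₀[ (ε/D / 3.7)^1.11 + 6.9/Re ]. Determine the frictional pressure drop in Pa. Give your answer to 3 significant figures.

Q = 3140 m³/h = 3140/3600 = 0.8722 m³/s.
Cross-sectional area A = πD²/4 = π(0.334)²/4 = 0.08762 m²; mean velocity V = Q/A = 0.8722/0.08762 = 9.955 m/s.
Reynolds number Re = ρVD/μ = 0.658 · 9.955 · 0.334 / 1.15e-05 = 1.902e+05.
Re > 4000 → turbulent. Relative roughness ε/D = 0.000351/0.334 = 0.00105. Haaland: 1/√f = -1.8 log₁₀[(0.00105/3.7)^1.11 + 6.9/1.902e+05] = -1.8 log₁₀[0.000116 + 3.63e-05] = 6.873, so f = 0.02117.
Darcy-Weisbach: ΔP = f(L/D)(ρV²/2) = 0.02117·(3.2/0.334)·(0.658·9.955²/2) = 0.02117·9.581·32.61 = 6.613 Pa.

ΔP ≈ 6.61 Pa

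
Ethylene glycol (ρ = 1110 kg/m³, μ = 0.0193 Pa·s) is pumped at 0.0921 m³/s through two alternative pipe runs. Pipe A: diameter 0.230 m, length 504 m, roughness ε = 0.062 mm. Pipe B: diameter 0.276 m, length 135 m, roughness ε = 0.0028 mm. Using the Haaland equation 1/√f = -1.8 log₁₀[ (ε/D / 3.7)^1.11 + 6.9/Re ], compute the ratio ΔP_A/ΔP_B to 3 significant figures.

Pipe A: V = Q/A = 0.0921/0.04155 = 2.217 m/s; Re = 2.932e+04; ε/D = 0.00027; Haaland → f = 0.02403; ΔP_A = f(L/D)(ρV²/2) = 1.436e+05 Pa.
Pipe B: V = Q/A = 0.0921/0.05983 = 1.539 m/s; Re = 2.444e+04; ε/D = 1.01e-05; Haaland → f = 0.02452; ΔP_B = f(L/D)(ρV²/2) = 1.577e+04 Pa.
ΔP_A/ΔP_B = 1.436e+05/1.577e+04 = 9.11.

ΔP_A/ΔP_B ≈ 9.11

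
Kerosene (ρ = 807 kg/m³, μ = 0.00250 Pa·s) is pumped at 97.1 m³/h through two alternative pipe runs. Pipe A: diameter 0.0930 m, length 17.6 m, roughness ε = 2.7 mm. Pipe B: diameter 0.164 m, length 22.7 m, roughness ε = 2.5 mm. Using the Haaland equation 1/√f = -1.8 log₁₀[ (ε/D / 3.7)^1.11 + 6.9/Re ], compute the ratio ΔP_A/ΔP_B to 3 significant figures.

ΔP_A/ΔP_B ≈ 16.8

Pipe A: V = Q/A = 0.02697/0.006793 = 3.971 m/s; Re = 1.192e+05; ε/D = 0.029; Haaland → f = 0.05678; ΔP_A = f(L/D)(ρV²/2) = 6.836e+04 Pa.
Pipe B: V = Q/A = 0.02697/0.02112 = 1.277 m/s; Re = 6.76e+04; ε/D = 0.0152; Haaland → f = 0.04468; ΔP_B = f(L/D)(ρV²/2) = 4069 Pa.
ΔP_A/ΔP_B = 6.836e+04/4069 = 16.8.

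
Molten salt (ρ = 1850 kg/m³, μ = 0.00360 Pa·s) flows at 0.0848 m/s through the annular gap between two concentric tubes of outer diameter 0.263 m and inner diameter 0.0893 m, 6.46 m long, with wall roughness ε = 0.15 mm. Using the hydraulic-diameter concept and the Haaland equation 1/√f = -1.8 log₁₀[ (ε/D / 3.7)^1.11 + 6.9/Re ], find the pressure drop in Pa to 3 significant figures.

Hydraulic diameter D_h = 4A/P = D_o - D_i = 0.263 - 0.0893 = 0.1737 m.
Re = ρVD_h/μ = 1850·0.0848·0.1737/0.0036 = 7569.
ε/D_h = 0.00015/0.1737 = 0.000864; Haaland gives 1/√f = -1.8 log₁₀[9.3e-05+0.000912] = 5.396, so f = 0.03434.
ΔP = f(L/D_h)(ρV²/2) = 0.03434·6.46/0.1737·6.652 = 8.495 Pa.

ΔP ≈ 8.49 Pa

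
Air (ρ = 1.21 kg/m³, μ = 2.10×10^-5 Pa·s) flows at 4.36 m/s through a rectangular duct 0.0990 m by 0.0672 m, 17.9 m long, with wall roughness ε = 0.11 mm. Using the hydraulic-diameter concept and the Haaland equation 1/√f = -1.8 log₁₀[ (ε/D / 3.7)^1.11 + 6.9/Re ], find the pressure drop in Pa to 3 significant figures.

ΔP ≈ 72.8 Pa

Hydraulic diameter D_h = 4A/P = 4·(0.099·0.0672)/(2·(0.099+0.0672)) = 0.02661/0.3324 = 0.08006 m.
Re = ρVD_h/μ = 1.21·4.36·0.08006/2.1e-05 = 2.011e+04.
ε/D_h = 0.00011/0.08006 = 0.00137; Haaland gives 1/√f = -1.8 log₁₀[0.000156+0.000343] = 5.944, so f = 0.02831.
ΔP = f(L/D_h)(ρV²/2) = 0.02831·17.9/0.08006·11.5 = 72.79 Pa.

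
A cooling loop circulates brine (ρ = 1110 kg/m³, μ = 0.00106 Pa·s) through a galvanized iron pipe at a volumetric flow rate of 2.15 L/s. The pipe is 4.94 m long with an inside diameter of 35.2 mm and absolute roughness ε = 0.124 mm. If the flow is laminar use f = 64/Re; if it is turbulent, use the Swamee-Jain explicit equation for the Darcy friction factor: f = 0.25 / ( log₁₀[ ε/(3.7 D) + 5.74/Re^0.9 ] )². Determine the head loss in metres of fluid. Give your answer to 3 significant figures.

Q = 2.15 L/s = 2.15/1000 = 0.00215 m³/s.
Cross-sectional area A = πD²/4 = π(0.0352)²/4 = 0.0009731 m²; mean velocity V = Q/A = 0.00215/0.0009731 = 2.209 m/s.
Reynolds number Re = ρVD/μ = 1110 · 2.209 · 0.0352 / 0.00106 = 8.144e+04.
Re > 4000 → turbulent. Relative roughness ε/D = 0.000124/0.0352 = 0.00352. Swamee-Jain: f = 0.25/(log₁₀[0.00352/3.7 + 5.74/8.144e+04^0.9])² = 0.25/(log₁₀[0.000952 + 0.000218])² = 0.25/(-2.932)² = 0.02909.
Darcy-Weisbach: ΔP = f(L/D)(ρV²/2) = 0.02909·(4.94/0.0352)·(1110·2.209²/2) = 0.02909·140.3·2709 = 1.106e+04 Pa.
Head loss h_f = ΔP/(ρg) = 1.106e+04/(1110·9.81) = 1.02 m.

h_f ≈ 1.02 m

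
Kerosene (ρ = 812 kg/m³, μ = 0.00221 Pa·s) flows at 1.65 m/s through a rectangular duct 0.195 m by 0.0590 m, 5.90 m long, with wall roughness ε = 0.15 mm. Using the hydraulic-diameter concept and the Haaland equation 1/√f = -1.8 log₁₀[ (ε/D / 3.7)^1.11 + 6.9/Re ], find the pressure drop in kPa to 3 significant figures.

ΔP ≈ 1.82 kPa

Hydraulic diameter D_h = 4A/P = 4·(0.195·0.059)/(2·(0.195+0.059)) = 0.04602/0.508 = 0.09059 m.
Re = ρVD_h/μ = 812·1.65·0.09059/0.00221 = 5.492e+04.
ε/D_h = 0.00015/0.09059 = 0.00166; Haaland gives 1/√f = -1.8 log₁₀[0.000192+0.000126] = 6.298, so f = 0.02522.
ΔP = f(L/D_h)(ρV²/2) = 0.02522·5.9/0.09059·1105 = 1815 Pa.
ΔP = 1.82 kPa.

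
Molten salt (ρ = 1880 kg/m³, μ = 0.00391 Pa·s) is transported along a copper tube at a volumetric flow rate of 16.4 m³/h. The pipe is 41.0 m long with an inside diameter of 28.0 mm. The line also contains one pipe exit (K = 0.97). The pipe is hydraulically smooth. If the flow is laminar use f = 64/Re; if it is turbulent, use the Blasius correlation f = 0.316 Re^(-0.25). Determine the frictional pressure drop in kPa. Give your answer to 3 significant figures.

Q = 16.4 m³/h = 16.4/3600 = 0.004556 m³/s.
Cross-sectional area A = πD²/4 = π(0.028)²/4 = 0.0006158 m²; mean velocity V = Q/A = 0.004556/0.0006158 = 7.398 m/s.
Reynolds number Re = ρVD/μ = 1880 · 7.398 · 0.028 / 0.00391 = 9.96e+04.
Re > 4000 → turbulent. Smooth-pipe (Blasius): f = 0.316 Re^(-0.25) = 0.316/(9.96e+04)^0.25 = 0.01779.
Total minor-loss coefficient ΣK = 1·0.97 = 0.97.
ΔP = [f·L/D + ΣK]·(ρV²/2) = [0.01779·41/0.028 + 0.97]·(1880·7.398²/2) = [26.05 + 0.97]·5.145e+04 = 1.39e+06 Pa.
ΔP = 1.39e+06 Pa = 1390 kPa.

ΔP ≈ 1390 kPa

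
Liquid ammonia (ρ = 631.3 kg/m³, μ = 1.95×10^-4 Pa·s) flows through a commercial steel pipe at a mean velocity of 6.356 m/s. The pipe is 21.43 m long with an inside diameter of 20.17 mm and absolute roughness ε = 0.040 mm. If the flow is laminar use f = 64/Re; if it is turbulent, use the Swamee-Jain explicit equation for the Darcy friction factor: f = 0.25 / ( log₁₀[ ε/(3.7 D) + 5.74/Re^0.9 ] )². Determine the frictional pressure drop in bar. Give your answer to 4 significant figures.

Reynolds number Re = ρVD/μ = 631.3 · 6.356 · 0.02017 / 0.000195 = 4.15e+05.
Re > 4000 → turbulent. Relative roughness ε/D = 4e-05/0.02017 = 0.00198. Swamee-Jain: f = 0.25/(log₁₀[0.00198/3.7 + 5.74/4.15e+05^0.9])² = 0.25/(log₁₀[0.000536 + 5.04e-05])² = 0.25/(-3.232)² = 0.02394.
Darcy-Weisbach: ΔP = f(L/D)(ρV²/2) = 0.02394·(21.43/0.02017)·(631.3·6.356²/2) = 0.02394·1062·1.275e+04 = 3.243e+05 Pa.
ΔP = 3.243e+05 Pa = 3.243 bar.

ΔP ≈ 3.243 bar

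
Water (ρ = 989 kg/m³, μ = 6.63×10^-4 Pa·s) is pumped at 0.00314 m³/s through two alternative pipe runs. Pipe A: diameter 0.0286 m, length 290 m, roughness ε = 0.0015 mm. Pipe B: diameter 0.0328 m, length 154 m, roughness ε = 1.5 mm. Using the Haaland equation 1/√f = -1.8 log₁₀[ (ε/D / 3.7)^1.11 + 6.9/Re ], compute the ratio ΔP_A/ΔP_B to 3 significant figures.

ΔP_A/ΔP_B ≈ 0.853

Pipe A: V = Q/A = 0.00314/0.0006424 = 4.888 m/s; Re = 2.085e+05; ε/D = 5.24e-05; Haaland → f = 0.01573; ΔP_A = f(L/D)(ρV²/2) = 1.885e+06 Pa.
Pipe B: V = Q/A = 0.00314/0.000845 = 3.716 m/s; Re = 1.818e+05; ε/D = 0.0457; Haaland → f = 0.06895; ΔP_B = f(L/D)(ρV²/2) = 2.211e+06 Pa.
ΔP_A/ΔP_B = 1.885e+06/2.211e+06 = 0.853.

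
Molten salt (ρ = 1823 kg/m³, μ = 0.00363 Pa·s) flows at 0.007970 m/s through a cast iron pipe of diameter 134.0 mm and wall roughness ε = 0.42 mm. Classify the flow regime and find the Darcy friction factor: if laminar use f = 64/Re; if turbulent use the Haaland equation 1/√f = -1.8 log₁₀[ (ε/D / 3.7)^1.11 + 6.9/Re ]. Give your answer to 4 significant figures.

f ≈ 0.1193

Re = ρVD/μ = 1823·0.00797·0.134/0.00363 = 536.3.
Re < 2300 → laminar, so f = 64/Re = 0.1193 (roughness is irrelevant in laminar flow).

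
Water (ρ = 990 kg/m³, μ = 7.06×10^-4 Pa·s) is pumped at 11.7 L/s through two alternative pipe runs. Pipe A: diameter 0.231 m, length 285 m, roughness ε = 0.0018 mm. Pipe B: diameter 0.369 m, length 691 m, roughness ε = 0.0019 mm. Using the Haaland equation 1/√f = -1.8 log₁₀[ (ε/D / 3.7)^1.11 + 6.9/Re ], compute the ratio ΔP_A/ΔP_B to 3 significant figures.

Pipe A: V = Q/A = 0.0117/0.04191 = 0.2792 m/s; Re = 9.043e+04; ε/D = 7.79e-06; Haaland → f = 0.01823; ΔP_A = f(L/D)(ρV²/2) = 867.7 Pa.
Pipe B: V = Q/A = 0.0117/0.1069 = 0.1094 m/s; Re = 5.661e+04; ε/D = 5.15e-06; Haaland → f = 0.02016; ΔP_B = f(L/D)(ρV²/2) = 223.7 Pa.
ΔP_A/ΔP_B = 867.7/223.7 = 3.88.

ΔP_A/ΔP_B ≈ 3.88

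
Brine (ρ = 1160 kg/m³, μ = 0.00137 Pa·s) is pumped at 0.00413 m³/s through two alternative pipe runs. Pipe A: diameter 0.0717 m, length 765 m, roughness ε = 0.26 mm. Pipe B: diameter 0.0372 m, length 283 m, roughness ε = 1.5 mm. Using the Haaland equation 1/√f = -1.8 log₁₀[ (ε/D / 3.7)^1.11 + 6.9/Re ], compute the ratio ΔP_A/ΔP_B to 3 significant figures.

ΔP_A/ΔP_B ≈ 0.0456

Pipe A: V = Q/A = 0.00413/0.004038 = 1.023 m/s; Re = 6.21e+04; ε/D = 0.00363; Haaland → f = 0.02931; ΔP_A = f(L/D)(ρV²/2) = 1.897e+05 Pa.
Pipe B: V = Q/A = 0.00413/0.001087 = 3.8 m/s; Re = 1.197e+05; ε/D = 0.0403; Haaland → f = 0.06526; ΔP_B = f(L/D)(ρV²/2) = 4.158e+06 Pa.
ΔP_A/ΔP_B = 1.897e+05/4.158e+06 = 0.0456.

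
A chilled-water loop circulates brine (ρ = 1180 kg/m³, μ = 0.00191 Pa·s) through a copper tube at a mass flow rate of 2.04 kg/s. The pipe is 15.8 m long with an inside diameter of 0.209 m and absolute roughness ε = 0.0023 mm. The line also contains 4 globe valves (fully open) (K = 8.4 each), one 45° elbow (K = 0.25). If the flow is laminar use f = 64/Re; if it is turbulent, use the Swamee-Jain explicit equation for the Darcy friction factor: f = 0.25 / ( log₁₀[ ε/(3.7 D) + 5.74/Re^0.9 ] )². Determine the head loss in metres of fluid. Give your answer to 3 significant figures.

h_f ≈ 0.00472 m

A = πD²/4 = π(0.209)²/4 = 0.03431 m²; mean velocity V = ṁ/(ρA) = 2.04/(1180 · 0.03431) = 0.05039 m/s.
Reynolds number Re = ρVD/μ = 1180 · 0.05039 · 0.209 / 0.00191 = 6507.
Re > 4000 → turbulent. Relative roughness ε/D = 2.3e-06/0.209 = 1.1e-05. Swamee-Jain: f = 0.25/(log₁₀[1.1e-05/3.7 + 5.74/6507^0.9])² = 0.25/(log₁₀[2.97e-06 + 0.00212])² = 0.25/(-2.673)² = 0.035.
Total minor-loss coefficient ΣK = 4·8.4 + 1·0.25 = 33.9.
ΔP = [f·L/D + ΣK]·(ρV²/2) = [0.035·15.8/0.209 + 33.9]·(1180·0.05039²/2) = [2.646 + 33.9]·1.498 = 54.68 Pa.
Head loss h_f = ΔP/(ρg) = 54.68/(1180·9.81) = 0.00472 m.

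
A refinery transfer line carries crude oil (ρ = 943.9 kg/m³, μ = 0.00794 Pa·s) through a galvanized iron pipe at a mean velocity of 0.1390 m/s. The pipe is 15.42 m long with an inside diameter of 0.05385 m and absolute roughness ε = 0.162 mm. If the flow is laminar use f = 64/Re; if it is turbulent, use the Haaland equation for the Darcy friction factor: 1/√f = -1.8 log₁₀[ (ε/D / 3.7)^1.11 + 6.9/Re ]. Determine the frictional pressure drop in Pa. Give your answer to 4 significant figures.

ΔP ≈ 187.8 Pa

Reynolds number Re = ρVD/μ = 943.9 · 0.139 · 0.05385 / 0.00794 = 889.8.
Re < 2300 → laminar flow, so f = 64/Re = 64/889.8 = 0.07192 (the turbulent correlation is not needed).
Darcy-Weisbach: ΔP = f(L/D)(ρV²/2) = 0.07192·(15.42/0.05385)·(943.9·0.139²/2) = 0.07192·286.4·9.119 = 187.8 Pa.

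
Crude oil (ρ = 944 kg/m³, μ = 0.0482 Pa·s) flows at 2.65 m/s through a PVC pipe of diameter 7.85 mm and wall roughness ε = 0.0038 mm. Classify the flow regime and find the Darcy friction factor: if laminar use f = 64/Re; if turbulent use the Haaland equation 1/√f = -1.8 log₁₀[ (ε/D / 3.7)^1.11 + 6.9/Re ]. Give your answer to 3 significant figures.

Re = ρVD/μ = 944·2.65·0.00785/0.0482 = 407.4.
Re < 2300 → laminar, so f = 64/Re = 0.1571 (roughness is irrelevant in laminar flow).

f ≈ 0.157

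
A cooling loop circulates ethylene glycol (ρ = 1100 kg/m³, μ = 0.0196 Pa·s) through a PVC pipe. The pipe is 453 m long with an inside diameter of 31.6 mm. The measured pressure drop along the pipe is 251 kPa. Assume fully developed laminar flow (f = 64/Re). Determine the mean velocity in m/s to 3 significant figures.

V ≈ 0.882 m/s

For laminar flow, f = 64/Re with Re = ρVD/μ, so Darcy-Weisbach reduces to ΔP = 32μLV/D². Solving for V: V = ΔP·D²/(32μL) = 2.51e+05·(0.0316)²/(32·0.0196·453) = 0.8822 m/s.
Check: Re = ρVD/μ = 1100·0.8822·0.0316/0.0196 = 1564 < 2300, so the laminar assumption holds.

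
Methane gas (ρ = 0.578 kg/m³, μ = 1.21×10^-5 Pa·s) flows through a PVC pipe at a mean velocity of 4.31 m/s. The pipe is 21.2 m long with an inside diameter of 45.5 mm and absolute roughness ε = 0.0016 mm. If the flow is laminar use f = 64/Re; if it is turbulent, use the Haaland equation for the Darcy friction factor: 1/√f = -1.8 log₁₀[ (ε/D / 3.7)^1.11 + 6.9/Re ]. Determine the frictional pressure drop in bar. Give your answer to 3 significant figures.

ΔP ≈ 7.87×10^-4 bar

Reynolds number Re = ρVD/μ = 0.578 · 4.31 · 0.0455 / 1.21e-05 = 9368.
Re > 4000 → turbulent. Relative roughness ε/D = 1.6e-06/0.0455 = 3.52e-05. Haaland: 1/√f = -1.8 log₁₀[(3.52e-05/3.7)^1.11 + 6.9/9368] = -1.8 log₁₀[2.66e-06 + 0.000737] = 5.636, so f = 0.03148.
Darcy-Weisbach: ΔP = f(L/D)(ρV²/2) = 0.03148·(21.2/0.0455)·(0.578·4.31²/2) = 0.03148·465.9·5.368 = 78.74 Pa.
ΔP = 78.74 Pa = 7.87×10^-4 bar.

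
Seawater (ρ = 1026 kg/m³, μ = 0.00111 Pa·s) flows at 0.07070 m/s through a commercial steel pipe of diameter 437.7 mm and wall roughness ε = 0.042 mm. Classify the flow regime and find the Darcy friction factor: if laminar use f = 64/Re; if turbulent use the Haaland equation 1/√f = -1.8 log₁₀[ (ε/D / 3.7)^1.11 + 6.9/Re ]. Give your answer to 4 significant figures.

Re = ρVD/μ = 1026·0.0707·0.4377/0.00111 = 2.86e+04.
Re > 4000 → turbulent. ε/D = 4.2e-05/0.4377 = 9.6e-05; Haaland: 1/√f = -1.8 log₁₀[8.12e-06 + 0.000241] = 6.486, so f = 0.02377.

f ≈ 0.02377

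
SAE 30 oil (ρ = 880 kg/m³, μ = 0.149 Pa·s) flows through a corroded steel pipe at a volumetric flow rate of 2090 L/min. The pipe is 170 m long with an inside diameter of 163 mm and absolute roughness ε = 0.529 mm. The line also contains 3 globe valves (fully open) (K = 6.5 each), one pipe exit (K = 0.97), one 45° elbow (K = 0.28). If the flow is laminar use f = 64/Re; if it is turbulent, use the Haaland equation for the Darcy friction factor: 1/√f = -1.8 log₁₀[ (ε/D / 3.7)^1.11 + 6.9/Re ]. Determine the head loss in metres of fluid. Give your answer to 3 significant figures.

h_f ≈ 8.85 m

Q = 2090 L/min = 2090/60000 = 0.03483 m³/s.
Cross-sectional area A = πD²/4 = π(0.163)²/4 = 0.02087 m²; mean velocity V = Q/A = 0.03483/0.02087 = 1.669 m/s.
Reynolds number Re = ρVD/μ = 880 · 1.669 · 0.163 / 0.149 = 1607.
Re < 2300 → laminar flow, so f = 64/Re = 64/1607 = 0.03983 (the turbulent correlation is not needed).
Total minor-loss coefficient ΣK = 3·6.5 + 1·0.97 + 1·0.28 = 20.8.
ΔP = [f·L/D + ΣK]·(ρV²/2) = [0.03983·170/0.163 + 20.8]·(880·1.669²/2) = [41.54 + 20.8]·1226 = 7.637e+04 Pa.
Head loss h_f = ΔP/(ρg) = 7.637e+04/(880·9.81) = 8.85 m.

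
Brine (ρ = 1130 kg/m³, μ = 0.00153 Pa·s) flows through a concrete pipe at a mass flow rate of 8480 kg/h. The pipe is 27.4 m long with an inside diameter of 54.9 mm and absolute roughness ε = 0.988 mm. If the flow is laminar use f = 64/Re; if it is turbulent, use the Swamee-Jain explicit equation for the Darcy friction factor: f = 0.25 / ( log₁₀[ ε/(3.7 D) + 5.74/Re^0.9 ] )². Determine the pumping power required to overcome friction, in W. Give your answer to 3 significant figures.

ṁ = 8480 kg/h = 8480/3600 = 2.356 kg/s.
A = πD²/4 = π(0.0549)²/4 = 0.002367 m²; mean velocity V = ṁ/(ρA) = 2.356/(1130 · 0.002367) = 0.8806 m/s.
Reynolds number Re = ρVD/μ = 1130 · 0.8806 · 0.0549 / 0.00153 = 3.571e+04.
Re > 4000 → turbulent. Relative roughness ε/D = 0.000988/0.0549 = 0.018. Swamee-Jain: f = 0.25/(log₁₀[0.018/3.7 + 5.74/3.571e+04^0.9])² = 0.25/(log₁₀[0.00486 + 0.000459])² = 0.25/(-2.274)² = 0.04835.
Darcy-Weisbach: ΔP = f(L/D)(ρV²/2) = 0.04835·(27.4/0.0549)·(1130·0.8806²/2) = 0.04835·499.1·438.1 = 1.057e+04 Pa.
Q = ṁ/ρ = 2.356/1130 = 0.002085 m³/s.
Pumping power P = QΔP = 0.002085·1.057e+04 = 22.04 W = 22.0 W.

P ≈ 22.0 W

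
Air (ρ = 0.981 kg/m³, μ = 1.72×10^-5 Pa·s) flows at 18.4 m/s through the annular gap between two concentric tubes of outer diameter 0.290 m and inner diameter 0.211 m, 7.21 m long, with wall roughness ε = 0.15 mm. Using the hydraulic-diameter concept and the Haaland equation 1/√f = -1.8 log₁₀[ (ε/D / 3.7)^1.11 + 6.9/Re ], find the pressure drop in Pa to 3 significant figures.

Hydraulic diameter D_h = 4A/P = D_o - D_i = 0.29 - 0.211 = 0.079 m.
Re = ρVD_h/μ = 0.981·18.4·0.079/1.72e-05 = 8.291e+04.
ε/D_h = 0.00015/0.079 = 0.0019; Haaland gives 1/√f = -1.8 log₁₀[0.000223+8.32e-05] = 6.325, so f = 0.025.
ΔP = f(L/D_h)(ρV²/2) = 0.025·7.21/0.079·166.1 = 378.8 Pa.

ΔP ≈ 379 Pa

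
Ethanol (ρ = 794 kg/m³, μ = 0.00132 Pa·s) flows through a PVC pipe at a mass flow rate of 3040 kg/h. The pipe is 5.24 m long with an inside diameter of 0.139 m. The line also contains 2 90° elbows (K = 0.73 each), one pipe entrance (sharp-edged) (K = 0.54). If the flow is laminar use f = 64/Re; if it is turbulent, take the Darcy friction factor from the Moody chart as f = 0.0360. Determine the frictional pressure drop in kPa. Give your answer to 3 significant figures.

ṁ = 3040 kg/h = 3040/3600 = 0.8444 kg/s.
A = πD²/4 = π(0.139)²/4 = 0.01517 m²; mean velocity V = ṁ/(ρA) = 0.8444/(794 · 0.01517) = 0.07009 m/s.
Reynolds number Re = ρVD/μ = 794 · 0.07009 · 0.139 / 0.00132 = 5860.
Re > 4000 → turbulent; use the Moody-chart value f = 0.0360.
Total minor-loss coefficient ΣK = 2·0.73 + 1·0.54 = 2.
ΔP = [f·L/D + ΣK]·(ρV²/2) = [0.036·5.24/0.139 + 2]·(794·0.07009²/2) = [1.357 + 2]·1.95 = 6.547 Pa.
ΔP = 6.547 Pa = 0.00655 kPa.

ΔP ≈ 0.00655 kPa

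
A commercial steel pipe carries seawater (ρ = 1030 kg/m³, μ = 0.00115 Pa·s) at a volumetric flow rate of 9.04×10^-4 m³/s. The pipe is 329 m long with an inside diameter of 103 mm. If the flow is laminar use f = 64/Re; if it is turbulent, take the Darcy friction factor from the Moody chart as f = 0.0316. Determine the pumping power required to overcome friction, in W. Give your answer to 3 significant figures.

P ≈ 0.553 W

Cross-sectional area A = πD²/4 = π(0.103)²/4 = 0.008332 m²; mean velocity V = Q/A = 0.000904/0.008332 = 0.1085 m/s.
Reynolds number Re = ρVD/μ = 1030 · 0.1085 · 0.103 / 0.00115 = 1.001e+04.
Re > 4000 → turbulent; use the Moody-chart value f = 0.0316.
Darcy-Weisbach: ΔP = f(L/D)(ρV²/2) = 0.0316·(329/0.103)·(1030·0.1085²/2) = 0.0316·3194·6.062 = 611.9 Pa.
Pumping power P = QΔP = 0.000904·611.9 = 0.5531 W = 0.553 W.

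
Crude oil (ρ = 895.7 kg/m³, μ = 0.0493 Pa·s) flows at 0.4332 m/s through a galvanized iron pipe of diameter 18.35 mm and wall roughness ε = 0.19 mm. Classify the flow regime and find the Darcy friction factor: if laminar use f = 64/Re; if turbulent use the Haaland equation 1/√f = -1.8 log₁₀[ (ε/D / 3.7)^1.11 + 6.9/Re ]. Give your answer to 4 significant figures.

Re = ρVD/μ = 895.7·0.4332·0.01835/0.0493 = 144.4.
Re < 2300 → laminar, so f = 64/Re = 0.4431 (roughness is irrelevant in laminar flow).

f ≈ 0.4431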